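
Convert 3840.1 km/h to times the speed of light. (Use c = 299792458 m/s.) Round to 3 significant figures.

3.56 × 10^-6 times the speed of light

1 km/h = 9.26567 × 10^-10 times the speed of light.
So 3840.1 × 9.26567 × 10^-10 ≈ 3.56 × 10^-6 c.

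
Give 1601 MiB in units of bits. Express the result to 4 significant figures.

1.343e+10 bits

1 mebibyte = 8.38861e+6 bit.
Then 1601 × 8.38861e+6 ≈ 1.343e+10 bit.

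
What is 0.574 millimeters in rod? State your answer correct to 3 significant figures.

1 mm = 0.000198839 rods.
So 0.574 × 0.000198839 ≈ 0.000114 rod.

0.000114 rods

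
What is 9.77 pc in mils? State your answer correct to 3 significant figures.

1 parsec = 1.21483e+21 mil.
Then 9.77 × 1.21483e+21 ≈ 1.19e+22 mil.

1.19e+22 mils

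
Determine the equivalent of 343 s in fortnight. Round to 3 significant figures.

0.000284 fortnight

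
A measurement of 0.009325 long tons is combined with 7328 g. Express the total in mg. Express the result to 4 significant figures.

0.009325 long ton = 9.47464e+6 mg and 7328 g = 7.32800e+6 mg.
9.47464e+6 + 7.32800e+6 ≈ 1.680e+7 mg.

1.680e+7 mg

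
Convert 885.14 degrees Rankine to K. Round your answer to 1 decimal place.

°R = K × 9/5.
Applying the formula gives 491.7 K.

491.7 K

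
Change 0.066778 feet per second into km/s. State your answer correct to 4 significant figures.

2.035 × 10^-5 kilometers per second

1 foot per second = 0.000304800 km/s.
0.066778 × 0.000304800 ≈ 2.035 × 10^-5 km/s.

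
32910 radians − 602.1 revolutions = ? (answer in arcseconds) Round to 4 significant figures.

32910 rad = 6.78817 × 10^9 arcsec and 602.1 rev = 7.80322 × 10^8 arcsec.
6.78817 × 10^9 − 7.80322 × 10^8 ≈ 6.008 × 10^9 arcsec.

6.008 × 10^9 arcsec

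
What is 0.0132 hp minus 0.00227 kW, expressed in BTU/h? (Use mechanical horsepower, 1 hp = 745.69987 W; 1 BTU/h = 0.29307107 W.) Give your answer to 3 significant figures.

25.8 BTU per hour

0.0132 hp = 33.5865 BTU/h and 0.00227 kW = 7.74556 BTU/h.
33.5865 − 7.74556 ≈ 25.8 BTU/h.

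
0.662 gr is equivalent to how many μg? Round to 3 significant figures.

42900 micrograms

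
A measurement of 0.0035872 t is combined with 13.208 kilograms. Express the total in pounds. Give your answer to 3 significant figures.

0.0035872 t = 7.90842 lb and 13.208 kg = 29.1187 lb.
7.90842 + 29.1187 ≈ 37.0 lb.

37.0 pounds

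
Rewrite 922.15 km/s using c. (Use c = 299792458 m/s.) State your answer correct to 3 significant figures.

1 kilometer per second = 3.33564e-6 times the speed of light.
So 922.15 × 3.33564e-6 ≈ 0.00308 c.

0.00308 times the speed of light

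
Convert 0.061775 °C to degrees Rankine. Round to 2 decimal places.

491.78 °R

°R = (°C + 273.15) × 9/5.
Applying the formula gives 491.78 °R.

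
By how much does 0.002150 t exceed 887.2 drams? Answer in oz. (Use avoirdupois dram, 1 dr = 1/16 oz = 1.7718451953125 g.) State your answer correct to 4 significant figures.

20.39 ounces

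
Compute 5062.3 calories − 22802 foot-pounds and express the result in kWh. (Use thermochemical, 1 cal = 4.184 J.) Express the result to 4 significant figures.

5062.3 cal = 0.00588352 kWh and 22802 ft·lbf = 0.00858760 kWh.
0.00588352 − 0.00858760 ≈ -0.002704 kWh.

-0.002704 kWh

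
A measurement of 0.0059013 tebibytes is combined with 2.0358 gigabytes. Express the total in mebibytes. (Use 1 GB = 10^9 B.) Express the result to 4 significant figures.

8129 MiB

0.0059013 TiB = 6187.96 MiB and 2.0358 GB = 1941.49 MiB.
6187.96 + 1941.49 ≈ 8129 MiB.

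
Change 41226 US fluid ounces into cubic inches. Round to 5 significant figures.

74400 in³

1 US fl oz = 1.80469 cubic inches.
So 41226 × 1.80469 ≈ 74400 in³.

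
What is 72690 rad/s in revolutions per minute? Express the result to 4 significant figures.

694100 revolutions per minute

1 rad/s = 9.54930 rpm.
Then 72690 × 9.54930 ≈ 694100 rpm.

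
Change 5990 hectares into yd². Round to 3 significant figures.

1 hectare = 11959.9 yd².
Then 5990 × 11959.9 ≈ 7.16e+7 yd².

7.16e+7 square yards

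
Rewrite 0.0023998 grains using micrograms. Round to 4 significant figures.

1 grain = 64798.9 μg.
0.0023998 × 64798.9 ≈ 155.5 μg.

155.5 μg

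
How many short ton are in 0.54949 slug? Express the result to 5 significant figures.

1 slug = 0.01608702 short tons.
0.54949 × 0.01608702 ≈ 0.0088397 short ton.

0.0088397 short ton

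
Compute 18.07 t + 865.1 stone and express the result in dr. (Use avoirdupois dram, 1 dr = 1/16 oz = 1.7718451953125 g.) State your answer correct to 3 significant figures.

18.07 t = 1.01984e+7 dr and 865.1 st = 3.10052e+6 dr.
1.01984e+7 + 3.10052e+6 ≈ 1.33e+7 dr.

1.33e+7 dr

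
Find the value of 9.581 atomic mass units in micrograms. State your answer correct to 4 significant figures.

1 u = 1.66054 × 10^-18 μg.
9.581 × 1.66054 × 10^-18 ≈ 1.591 × 10^-17 μg.

1.591 × 10^-17 μg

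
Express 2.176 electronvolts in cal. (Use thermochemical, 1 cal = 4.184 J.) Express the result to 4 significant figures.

1 electronvolt = 3.82929e-20 calories.
Thus 2.176 × 3.82929e-20 ≈ 8.333e-20 cal.

8.333e-20 calories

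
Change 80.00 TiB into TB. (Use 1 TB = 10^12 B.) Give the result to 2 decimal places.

87.96 TB

1 tebibyte = 1.09951 TB.
80.00 × 1.09951 ≈ 87.96 TB.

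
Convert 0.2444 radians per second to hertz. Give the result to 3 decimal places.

1 radian per second = 0.159155 Hz.
Then 0.2444 × 0.159155 ≈ 0.039 Hz.

0.039 Hz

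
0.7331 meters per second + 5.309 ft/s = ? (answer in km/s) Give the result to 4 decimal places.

0.7331 m/s = 0.000733100 km/s and 5.309 ft/s = 0.00161818 km/s.
0.000733100 + 0.00161818 ≈ 0.0024 km/s.

0.0024 km/s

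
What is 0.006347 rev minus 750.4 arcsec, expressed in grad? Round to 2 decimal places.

0.006347 rev = 2.53880 grad and 750.4 arcsec = 0.231605 grad.
2.53880 − 0.231605 ≈ 2.31 grad.

2.31 gradians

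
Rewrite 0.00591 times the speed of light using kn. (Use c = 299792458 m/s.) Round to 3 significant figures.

3.44 × 10^6 kn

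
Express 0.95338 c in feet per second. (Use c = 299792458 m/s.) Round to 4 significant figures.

1 c = 9.83571e+8 ft/s.
Thus 0.95338 × 9.83571e+8 ≈ 9.377e+8 ft/s.

9.377e+8 feet per second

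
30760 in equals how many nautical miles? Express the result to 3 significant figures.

1 inch = 1.37149e-5 nautical miles.
Then 30760 × 1.37149e-5 ≈ 0.422 nmi.

0.422 nautical miles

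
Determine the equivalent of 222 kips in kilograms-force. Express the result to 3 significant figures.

101000 kgf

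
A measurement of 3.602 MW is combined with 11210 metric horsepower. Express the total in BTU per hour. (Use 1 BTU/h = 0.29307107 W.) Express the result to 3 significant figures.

4.04 × 10^7 BTU/h

3.602 MW = 1.22905 × 10^7 BTU/h and 11210 PS = 2.81329 × 10^7 BTU/h.
1.22905 × 10^7 + 2.81329 × 10^7 ≈ 4.04 × 10^7 BTU/h.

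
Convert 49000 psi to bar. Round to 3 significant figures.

1 psi = 0.0689476 bar.
Then 49000 × 0.0689476 ≈ 3380 bar.

3380 bar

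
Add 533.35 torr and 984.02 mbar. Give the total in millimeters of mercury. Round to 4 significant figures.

1271 millimeters of mercury

533.35 torr = 533.350 mmHg and 984.02 mbar = 738.076 mmHg.
533.350 + 738.076 ≈ 1271 mmHg.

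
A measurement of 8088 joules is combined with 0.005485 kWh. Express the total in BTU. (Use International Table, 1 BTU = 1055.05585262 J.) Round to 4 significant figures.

26.38 BTU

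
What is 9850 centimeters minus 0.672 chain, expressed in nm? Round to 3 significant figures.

8.50 × 10^10 nm

9850 cm = 9.85000 × 10^10 nm and 0.672 chain = 1.35185 × 10^10 nm.
9.85000 × 10^10 − 1.35185 × 10^10 ≈ 8.50 × 10^10 nm.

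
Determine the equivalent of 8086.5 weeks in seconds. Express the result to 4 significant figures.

1 week = 604800 s.
Thus 8086.5 × 604800 ≈ 4.891e+9 s.

4.891e+9 seconds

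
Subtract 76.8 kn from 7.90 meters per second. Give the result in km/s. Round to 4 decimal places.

-0.0316 km/s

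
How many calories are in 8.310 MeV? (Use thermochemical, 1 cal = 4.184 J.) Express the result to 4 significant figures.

3.182e-13 cal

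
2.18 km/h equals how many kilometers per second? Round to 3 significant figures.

1 km/h = 0.000277778 kilometers per second.
So 2.18 × 0.000277778 ≈ 0.000606 km/s.

0.000606 km/s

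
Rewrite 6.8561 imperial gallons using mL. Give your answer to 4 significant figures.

1 imp gal = 4546.09 mL.
6.8561 × 4546.09 ≈ 31170 mL.

31170 mL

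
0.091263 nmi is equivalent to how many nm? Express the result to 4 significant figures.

1 nmi = 1.85200e+12 nanometers.
So 0.091263 × 1.85200e+12 ≈ 1.690e+11 nm.

1.690e+11 nanometers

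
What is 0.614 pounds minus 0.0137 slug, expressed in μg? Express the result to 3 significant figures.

7.86 × 10^7 μg

0.614 lb = 2.78506 × 10^8 μg and 0.0137 slug = 1.99936 × 10^8 μg.
2.78506 × 10^8 − 1.99936 × 10^8 ≈ 7.86 × 10^7 μg.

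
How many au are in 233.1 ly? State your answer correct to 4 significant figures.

1 ly = 63241.1 au.
233.1 × 63241.1 ≈ 1.474e+7 au.

1.474e+7 astronomical units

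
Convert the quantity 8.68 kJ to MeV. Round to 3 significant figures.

1 kilojoule = 6.24151 × 10^15 MeV.
So 8.68 × 6.24151 × 10^15 ≈ 5.42 × 10^16 MeV.

5.42 × 10^16 MeV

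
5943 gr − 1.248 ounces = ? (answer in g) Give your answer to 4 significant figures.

349.7 g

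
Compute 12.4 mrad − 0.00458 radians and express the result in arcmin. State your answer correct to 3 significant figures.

26.9 arcmin

12.4 mrad = 42.6281 arcmin and 0.00458 rad = 15.7449 arcmin.
42.6281 − 15.7449 ≈ 26.9 arcmin.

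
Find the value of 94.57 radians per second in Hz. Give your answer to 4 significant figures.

15.05 Hz

1 rad/s = 0.159155 hertz.
94.57 × 0.159155 ≈ 15.05 Hz.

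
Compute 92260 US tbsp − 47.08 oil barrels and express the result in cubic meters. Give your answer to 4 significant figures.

-6.121 m³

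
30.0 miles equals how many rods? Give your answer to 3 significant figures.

9600 rods

1 mile = 320.000 rods.
Thus 30.0 × 320.000 ≈ 9600 rod.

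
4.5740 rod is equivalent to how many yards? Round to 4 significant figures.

1 rod = 5.50000 yards.
4.5740 × 5.50000 ≈ 25.16 yd.

25.16 yd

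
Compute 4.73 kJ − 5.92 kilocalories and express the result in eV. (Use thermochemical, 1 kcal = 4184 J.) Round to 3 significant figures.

-1.25e+23 eV

4.73 kJ = 2.95223e+22 eV and 5.92 kcal = 1.54598e+23 eV.
2.95223e+22 − 1.54598e+23 ≈ -1.25e+23 eV.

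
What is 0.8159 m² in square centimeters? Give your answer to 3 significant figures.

8160 cm²

1 m² = 10000.0 square centimeters.
Then 0.8159 × 10000.0 ≈ 8160 cm².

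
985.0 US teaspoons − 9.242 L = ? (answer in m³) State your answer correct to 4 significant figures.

-0.004387 m³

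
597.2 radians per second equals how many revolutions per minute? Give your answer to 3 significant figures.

5700 rpm

1 radian per second = 9.54930 rpm.
So 597.2 × 9.54930 ≈ 5700 rpm.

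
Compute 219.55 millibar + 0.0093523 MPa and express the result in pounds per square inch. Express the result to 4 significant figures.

4.541 pounds per square inch

219.55 mbar = 3.18430 psi and 0.0093523 MPa = 1.35644 psi.
3.18430 + 1.35644 ≈ 4.541 psi.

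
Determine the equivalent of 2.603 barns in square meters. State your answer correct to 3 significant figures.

2.60 × 10^-28 square meters

1 barn = 1.00000 × 10^-28 m².
Then 2.603 × 1.00000 × 10^-28 ≈ 2.60 × 10^-28 m².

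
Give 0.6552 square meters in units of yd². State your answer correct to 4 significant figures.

1 m² = 1.19599 yd².
0.6552 × 1.19599 ≈ 0.7836 yd².

0.7836 square yards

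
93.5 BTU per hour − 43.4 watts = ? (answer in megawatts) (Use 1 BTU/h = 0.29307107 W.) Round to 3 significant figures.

-1.60e-5 MW

93.5 BTU/h = 2.74021e-5 MW and 43.4 W = 4.34000e-5 MW.
2.74021e-5 − 4.34000e-5 ≈ -1.60e-5 MW.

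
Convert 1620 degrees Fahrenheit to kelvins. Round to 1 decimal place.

K = (°F + 459.67) × 5/9.
Applying the formula gives 1155.4 K.

1155.4 K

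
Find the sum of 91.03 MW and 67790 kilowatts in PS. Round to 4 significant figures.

215900 PS

91.03 MW = 123766 PS and 67790 kW = 92168.7 PS.
123766 + 92168.7 ≈ 215900 PS.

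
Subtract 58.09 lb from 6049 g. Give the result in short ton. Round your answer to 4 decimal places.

-0.0224 short tons

6049 g = 0.00666788 short ton and 58.09 lb = 0.0290450 short ton.
0.00666788 − 0.0290450 ≈ -0.0224 short ton.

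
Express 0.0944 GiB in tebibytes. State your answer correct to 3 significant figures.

9.22e-5 TiB

1 gibibyte = 0.0009765625 TiB.
So 0.0944 × 0.0009765625 ≈ 9.22e-5 TiB.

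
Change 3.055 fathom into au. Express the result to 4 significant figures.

3.735 × 10^-11 au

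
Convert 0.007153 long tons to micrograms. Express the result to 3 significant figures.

7.27 × 10^9 μg

1 long ton = 1.01605 × 10^12 μg.
So 0.007153 × 1.01605 × 10^12 ≈ 7.27 × 10^9 μg.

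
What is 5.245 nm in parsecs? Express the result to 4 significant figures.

1 nanometer = 3.24078 × 10^-26 parsecs.
5.245 × 3.24078 × 10^-26 ≈ 1.700 × 10^-25 pc.

1.700 × 10^-25 pc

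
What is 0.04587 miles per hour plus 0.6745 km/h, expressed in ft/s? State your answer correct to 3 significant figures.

0.682 feet per second

0.04587 mph = 0.0672760 ft/s and 0.6745 km/h = 0.614702 ft/s.
0.0672760 + 0.614702 ≈ 0.682 ft/s.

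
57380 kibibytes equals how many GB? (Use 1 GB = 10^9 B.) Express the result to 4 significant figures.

0.05876 gigabytes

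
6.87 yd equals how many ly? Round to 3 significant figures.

6.64e-16 ly

1 yard = 9.66522e-17 ly.
6.87 × 9.66522e-17 ≈ 6.64e-16 ly.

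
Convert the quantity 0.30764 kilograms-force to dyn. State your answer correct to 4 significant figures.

1 kgf = 980665 dyn.
So 0.30764 × 980665 ≈ 301700 dyn.

301700 dyn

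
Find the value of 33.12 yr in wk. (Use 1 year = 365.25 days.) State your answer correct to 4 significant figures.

1728 wk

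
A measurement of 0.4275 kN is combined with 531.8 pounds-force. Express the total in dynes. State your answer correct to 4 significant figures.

2.793 × 10^8 dyn

0.4275 kN = 4.27500 × 10^7 dyn and 531.8 lbf = 2.36556 × 10^8 dyn.
4.27500 × 10^7 + 2.36556 × 10^8 ≈ 2.793 × 10^8 dyn.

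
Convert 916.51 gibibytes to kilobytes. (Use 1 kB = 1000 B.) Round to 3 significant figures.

1 GiB = 1.07374 × 10^6 kB.
So 916.51 × 1.07374 × 10^6 ≈ 9.84 × 10^8 kB.

9.84 × 10^8 kB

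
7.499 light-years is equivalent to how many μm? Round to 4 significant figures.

7.095 × 10^22 μm

1 ly = 9.46073 × 10^21 μm.
7.499 × 9.46073 × 10^21 ≈ 7.095 × 10^22 μm.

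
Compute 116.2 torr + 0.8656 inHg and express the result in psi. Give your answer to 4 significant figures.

116.2 torr = 2.24693 psi and 0.8656 inHg = 0.425143 psi.
2.24693 + 0.425143 ≈ 2.672 psi.

2.672 pounds per square inch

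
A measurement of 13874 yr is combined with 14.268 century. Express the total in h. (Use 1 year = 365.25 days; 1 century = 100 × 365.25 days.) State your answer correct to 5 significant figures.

1.3413 × 10^8 hours

13874 yr = 1.21619 × 10^8 h and 14.268 century = 1.25073 × 10^7 h.
1.21619 × 10^8 + 1.25073 × 10^7 ≈ 1.3413 × 10^8 h.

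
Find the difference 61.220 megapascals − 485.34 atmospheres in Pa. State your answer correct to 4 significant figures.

61.220 MPa = 6.12200 × 10^7 Pa and 485.34 atm = 4.91771 × 10^7 Pa.
6.12200 × 10^7 − 4.91771 × 10^7 ≈ 1.204 × 10^7 Pa.

1.204 × 10^7 pascals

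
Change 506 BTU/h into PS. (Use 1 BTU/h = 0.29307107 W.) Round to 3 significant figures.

0.202 metric horsepower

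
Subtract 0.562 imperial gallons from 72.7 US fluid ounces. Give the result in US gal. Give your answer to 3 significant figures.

-0.107 US gal

72.7 US fl oz = 0.567969 US gal and 0.562 imp gal = 0.674934 US gal.
0.567969 − 0.674934 ≈ -0.107 US gal.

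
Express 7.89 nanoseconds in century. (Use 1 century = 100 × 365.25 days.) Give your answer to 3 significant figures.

2.50 × 10^-18 centuries

1 ns = 3.16881 × 10^-19 century.
7.89 × 3.16881 × 10^-19 ≈ 2.50 × 10^-18 century.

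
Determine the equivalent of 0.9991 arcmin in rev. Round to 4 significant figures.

1 arcmin = 4.62963e-5 rev.
Thus 0.9991 × 4.62963e-5 ≈ 4.625e-5 rev.

4.625e-5 rev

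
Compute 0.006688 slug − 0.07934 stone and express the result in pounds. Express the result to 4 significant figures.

-0.8956 lb

0.006688 slug = 0.215180 lb and 0.07934 st = 1.11076 lb.
0.215180 − 1.11076 ≈ -0.8956 lb.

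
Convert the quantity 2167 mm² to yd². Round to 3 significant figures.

0.00259 square yards

1 mm² = 1.19599e-6 yd².
2167 × 1.19599e-6 ≈ 0.00259 yd².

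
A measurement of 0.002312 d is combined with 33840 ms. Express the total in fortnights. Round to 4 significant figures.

0.0001931 fortnight

0.002312 d = 0.000165143 fortnight and 33840 ms = 2.79762 × 10^-5 fortnight.
0.000165143 + 2.79762 × 10^-5 ≈ 0.0001931 fortnight.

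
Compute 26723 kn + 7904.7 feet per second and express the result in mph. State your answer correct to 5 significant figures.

36142 mph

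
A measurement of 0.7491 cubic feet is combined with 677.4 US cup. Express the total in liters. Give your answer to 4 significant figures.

181.5 liters

0.7491 ft³ = 21.2121 L and 677.4 US cup = 160.265 L.
21.2121 + 160.265 ≈ 181.5 L.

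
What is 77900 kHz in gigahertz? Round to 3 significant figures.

0.0779 gigahertz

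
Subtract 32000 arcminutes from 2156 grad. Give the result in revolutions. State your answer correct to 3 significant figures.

3.91 rev

2156 grad = 5.39000 rev and 32000 arcmin = 1.48148 rev.
5.39000 − 1.48148 ≈ 3.91 rev.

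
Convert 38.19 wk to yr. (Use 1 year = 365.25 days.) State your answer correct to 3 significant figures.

1 wk = 0.0191650 yr.
38.19 × 0.0191650 ≈ 0.732 yr.

0.732 yr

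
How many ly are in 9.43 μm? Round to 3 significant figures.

9.97 × 10^-22 ly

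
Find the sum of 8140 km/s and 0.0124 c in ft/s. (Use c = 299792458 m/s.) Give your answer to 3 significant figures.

8140 km/s = 2.67060e+7 ft/s and 0.0124 c = 1.21963e+7 ft/s.
2.67060e+7 + 1.21963e+7 ≈ 3.89e+7 ft/s.

3.89e+7 ft/s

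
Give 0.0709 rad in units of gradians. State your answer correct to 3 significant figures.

4.51 gradians

1 radian = 63.6620 grad.
Thus 0.0709 × 63.6620 ≈ 4.51 grad.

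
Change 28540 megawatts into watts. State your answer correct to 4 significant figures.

2.854e+10 W

1 megawatt = 1.00000e+6 W.
Thus 28540 × 1.00000e+6 ≈ 2.854e+10 W.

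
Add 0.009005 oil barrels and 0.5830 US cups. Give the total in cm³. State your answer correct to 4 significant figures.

0.009005 bbl = 1431.68 cm³ and 0.5830 US cup = 137.931 cm³.
1431.68 + 137.931 ≈ 1570 cm³.

1570 cubic centimeters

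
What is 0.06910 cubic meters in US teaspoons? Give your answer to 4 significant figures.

14020 US tsp

1 cubic meter = 202884 US teaspoons.
Thus 0.06910 × 202884 ≈ 14020 US tsp.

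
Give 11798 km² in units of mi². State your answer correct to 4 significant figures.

4555 square miles

1 square kilometer = 0.386102 mi².
So 11798 × 0.386102 ≈ 4555 mi².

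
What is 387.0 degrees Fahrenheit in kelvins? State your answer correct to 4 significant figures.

470.4 K

K = (°F + 459.67) × 5/9.
Applying the formula gives 470.4 K.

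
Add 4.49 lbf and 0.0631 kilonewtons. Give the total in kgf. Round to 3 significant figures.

4.49 lbf = 2.03663 kgf and 0.0631 kN = 6.43441 kgf.
2.03663 + 6.43441 ≈ 8.47 kgf.

8.47 kgf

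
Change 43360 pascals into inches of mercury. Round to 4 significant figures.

1 pascal = 0.000295300 inHg.
Then 43360 × 0.000295300 ≈ 12.80 inHg.

12.80 inches of mercury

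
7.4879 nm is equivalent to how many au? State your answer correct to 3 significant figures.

1 nanometer = 6.68459 × 10^-21 au.
Thus 7.4879 × 6.68459 × 10^-21 ≈ 5.01 × 10^-20 au.

5.01 × 10^-20 au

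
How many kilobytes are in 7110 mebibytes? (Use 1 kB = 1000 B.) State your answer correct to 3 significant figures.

7.46 × 10^6 kB

1 mebibyte = 1048.58 kilobytes.
7110 × 1048.58 ≈ 7.46 × 10^6 kB.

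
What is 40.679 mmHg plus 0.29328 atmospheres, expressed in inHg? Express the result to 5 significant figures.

10.377 inches of mercury

40.679 mmHg = 1.60154 inHg and 0.29328 atm = 8.77531 inHg.
1.60154 + 8.77531 ≈ 10.377 inHg.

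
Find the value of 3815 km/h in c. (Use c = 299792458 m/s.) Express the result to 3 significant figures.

1 kilometer per hour = 9.26567 × 10^-10 times the speed of light.
So 3815 × 9.26567 × 10^-10 ≈ 3.53 × 10^-6 c.

3.53 × 10^-6 c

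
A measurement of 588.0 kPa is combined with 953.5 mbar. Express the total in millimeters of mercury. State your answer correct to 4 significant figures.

588.0 kPa = 4410.36 mmHg and 953.5 mbar = 715.184 mmHg.
4410.36 + 715.184 ≈ 5126 mmHg.

5126 mmHg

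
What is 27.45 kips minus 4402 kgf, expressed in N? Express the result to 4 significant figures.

78930 N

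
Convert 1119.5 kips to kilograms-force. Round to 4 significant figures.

507800 kilograms-force

1 kip = 453.592 kilograms-force.
Then 1119.5 × 453.592 ≈ 507800 kgf.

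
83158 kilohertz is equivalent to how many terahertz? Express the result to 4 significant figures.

8.316 × 10^-5 THz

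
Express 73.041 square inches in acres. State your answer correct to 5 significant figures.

1.1644e-5 acres

1 in² = 1.59423e-7 acre.
Then 73.041 × 1.59423e-7 ≈ 1.1644e-5 acre.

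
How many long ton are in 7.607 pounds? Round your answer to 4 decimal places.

0.0034 long ton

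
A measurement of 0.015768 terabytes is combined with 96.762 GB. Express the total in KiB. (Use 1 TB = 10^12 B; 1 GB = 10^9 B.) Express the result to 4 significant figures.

0.015768 TB = 1.53984e+7 KiB and 96.762 GB = 9.44941e+7 KiB.
1.53984e+7 + 9.44941e+7 ≈ 1.099e+8 KiB.

1.099e+8 KiB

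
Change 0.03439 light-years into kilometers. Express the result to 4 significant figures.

3.254 × 10^11 kilometers

1 light-year = 9.46073 × 10^12 km.
0.03439 × 9.46073 × 10^12 ≈ 3.254 × 10^11 km.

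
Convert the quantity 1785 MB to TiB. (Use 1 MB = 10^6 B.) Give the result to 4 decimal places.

0.0016 TiB

1 megabyte = 9.09495e-7 tebibytes.
Then 1785 × 9.09495e-7 ≈ 0.0016 TiB.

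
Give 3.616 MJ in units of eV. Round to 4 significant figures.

2.257e+25 eV

1 MJ = 6.24151e+24 electronvolts.
Then 3.616 × 6.24151e+24 ≈ 2.257e+25 eV.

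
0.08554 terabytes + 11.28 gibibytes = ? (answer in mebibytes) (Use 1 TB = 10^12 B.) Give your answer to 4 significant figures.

93130 MiB

0.08554 TB = 81577.3 MiB and 11.28 GiB = 11550.7 MiB.
81577.3 + 11550.7 ≈ 93130 MiB.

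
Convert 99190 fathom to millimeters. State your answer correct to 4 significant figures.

1.814e+8 millimeters

1 fathom = 1828.80 mm.
Thus 99190 × 1828.80 ≈ 1.814e+8 mm.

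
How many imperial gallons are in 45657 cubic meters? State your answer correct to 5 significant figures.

1 m³ = 219.969 imperial gallons.
45657 × 219.969 ≈ 1.0043e+7 imp gal.

1.0043e+7 imp gal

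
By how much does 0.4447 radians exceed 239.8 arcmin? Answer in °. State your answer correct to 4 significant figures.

21.48 °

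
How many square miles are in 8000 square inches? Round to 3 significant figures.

1 in² = 2.49098e-10 square miles.
8000 × 2.49098e-10 ≈ 1.99e-6 mi².

1.99e-6 square miles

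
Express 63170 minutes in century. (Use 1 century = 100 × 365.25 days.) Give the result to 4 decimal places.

0.0012 century

1 min = 1.90129 × 10^-8 century.
Then 63170 × 1.90129 × 10^-8 ≈ 0.0012 century.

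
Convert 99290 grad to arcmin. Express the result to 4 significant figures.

5.362 × 10^6 arcmin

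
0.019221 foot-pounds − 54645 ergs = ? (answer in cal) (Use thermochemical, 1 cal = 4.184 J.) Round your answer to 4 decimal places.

0.0049 calories

0.019221 ft·lbf = 0.00622853 cal and 54645 erg = 0.00130605 cal.
0.00622853 − 0.00130605 ≈ 0.0049 cal.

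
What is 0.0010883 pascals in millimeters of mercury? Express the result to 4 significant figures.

1 pascal = 0.00750062 mmHg.
0.0010883 × 0.00750062 ≈ 8.163e-6 mmHg.

8.163e-6 mmHg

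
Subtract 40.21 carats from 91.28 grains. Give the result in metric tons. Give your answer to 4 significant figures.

-2.127 × 10^-6 t

91.28 gr = 5.91484 × 10^-6 t and 40.21 ct = 8.04200 × 10^-6 t.
5.91484 × 10^-6 − 8.04200 × 10^-6 ≈ -2.127 × 10^-6 t.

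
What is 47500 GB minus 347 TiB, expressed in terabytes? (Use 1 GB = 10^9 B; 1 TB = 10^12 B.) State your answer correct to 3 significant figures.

47500 GB = 47.5000 TB and 347 TiB = 381.531 TB.
47.5000 − 381.531 ≈ -334 TB.

-334 TB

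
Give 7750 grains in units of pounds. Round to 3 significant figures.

1 gr = 0.000142857 pounds.
7750 × 0.000142857 ≈ 1.11 lb.

1.11 pounds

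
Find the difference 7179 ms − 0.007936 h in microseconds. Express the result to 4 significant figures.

7179 ms = 7.17900 × 10^6 μs and 0.007936 h = 2.85696 × 10^7 μs.
7.17900 × 10^6 − 2.85696 × 10^7 ≈ -2.139 × 10^7 μs.

-2.139 × 10^7 microseconds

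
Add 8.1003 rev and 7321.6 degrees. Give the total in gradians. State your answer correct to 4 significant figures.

11380 grad

8.1003 rev = 3240.12 grad and 7321.6 ° = 8135.11 grad.
3240.12 + 8135.11 ≈ 11380 grad.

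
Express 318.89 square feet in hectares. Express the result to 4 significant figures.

1 square foot = 9.29030 × 10^-6 ha.
So 318.89 × 9.29030 × 10^-6 ≈ 0.002963 ha.

0.002963 hectares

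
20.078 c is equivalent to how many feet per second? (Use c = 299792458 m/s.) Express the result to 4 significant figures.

1.975e+10 feet per second

1 speed of light = 9.83571e+8 feet per second.
Thus 20.078 × 9.83571e+8 ≈ 1.975e+10 ft/s.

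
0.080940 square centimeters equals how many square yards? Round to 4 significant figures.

9.680e-6 yd²

1 cm² = 0.000119599 yd².
Then 0.080940 × 0.000119599 ≈ 9.680e-6 yd².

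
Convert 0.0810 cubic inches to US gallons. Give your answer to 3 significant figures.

0.000351 US gal

1 in³ = 0.00432900 US gallons.
0.0810 × 0.00432900 ≈ 0.000351 US gal.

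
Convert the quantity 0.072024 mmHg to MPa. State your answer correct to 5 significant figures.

1 millimeter of mercury = 0.000133322 MPa.
0.072024 × 0.000133322 ≈ 9.6024e-6 MPa.

9.6024e-6 MPa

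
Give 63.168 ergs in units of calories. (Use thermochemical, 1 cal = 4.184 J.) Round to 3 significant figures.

1 erg = 2.39006e-8 calories.
So 63.168 × 2.39006e-8 ≈ 1.51e-6 cal.

1.51e-6 cal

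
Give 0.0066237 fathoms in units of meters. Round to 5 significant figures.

0.012113 m

1 fathom = 1.82880 m.
So 0.0066237 × 1.82880 ≈ 0.012113 m.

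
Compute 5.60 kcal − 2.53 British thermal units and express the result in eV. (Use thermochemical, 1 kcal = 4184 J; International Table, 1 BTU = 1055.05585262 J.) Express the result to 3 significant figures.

1.30 × 10^23 electronvolts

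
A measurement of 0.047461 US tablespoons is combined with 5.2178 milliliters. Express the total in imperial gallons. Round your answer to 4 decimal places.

0.047461 US tbsp = 0.000154373 imp gal and 5.2178 mL = 0.00114776 imp gal.
0.000154373 + 0.00114776 ≈ 0.0013 imp gal.

0.0013 imp gal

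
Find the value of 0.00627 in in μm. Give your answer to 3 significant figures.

1 in = 25400.0 micrometers.
Thus 0.00627 × 25400.0 ≈ 159 μm.

159 μm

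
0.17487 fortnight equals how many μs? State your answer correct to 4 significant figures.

2.115 × 10^11 μs

1 fortnight = 1.20960 × 10^12 μs.
Then 0.17487 × 1.20960 × 10^12 ≈ 2.115 × 10^11 μs.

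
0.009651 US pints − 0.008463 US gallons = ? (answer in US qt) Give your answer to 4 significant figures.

0.009651 US pt = 0.00482550 US qt and 0.008463 US gal = 0.0338520 US qt.
0.00482550 − 0.0338520 ≈ -0.02903 US qt.

-0.02903 US qt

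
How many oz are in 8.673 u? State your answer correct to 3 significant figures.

1 atomic mass unit = 5.85738 × 10^-26 oz.
Thus 8.673 × 5.85738 × 10^-26 ≈ 5.08 × 10^-25 oz.

5.08 × 10^-25 oz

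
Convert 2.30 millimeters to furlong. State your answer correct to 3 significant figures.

1 millimeter = 4.97097e-6 furlongs.
2.30 × 4.97097e-6 ≈ 1.14e-5 furlong.

1.14e-5 furlong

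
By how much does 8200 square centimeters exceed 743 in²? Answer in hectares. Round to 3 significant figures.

8200 cm² = 8.20000 × 10^-5 ha and 743 in² = 4.79354 × 10^-5 ha.
8.20000 × 10^-5 − 4.79354 × 10^-5 ≈ 3.41 × 10^-5 ha.

3.41 × 10^-5 hectares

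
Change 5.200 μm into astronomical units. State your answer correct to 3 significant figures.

3.48e-17 au

1 micrometer = 6.68459e-18 au.
Thus 5.200 × 6.68459e-18 ≈ 3.48e-17 au.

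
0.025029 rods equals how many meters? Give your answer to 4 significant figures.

0.1259 meters

1 rod = 5.02920 m.
0.025029 × 5.02920 ≈ 0.1259 m.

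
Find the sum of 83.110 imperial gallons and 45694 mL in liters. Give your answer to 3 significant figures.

424 liters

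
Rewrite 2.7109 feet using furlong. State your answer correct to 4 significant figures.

0.004107 furlongs

1 ft = 0.00151515 furlongs.
So 2.7109 × 0.00151515 ≈ 0.004107 furlong.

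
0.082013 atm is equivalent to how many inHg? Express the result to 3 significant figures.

2.45 inches of mercury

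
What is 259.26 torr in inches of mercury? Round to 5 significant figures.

10.207 inHg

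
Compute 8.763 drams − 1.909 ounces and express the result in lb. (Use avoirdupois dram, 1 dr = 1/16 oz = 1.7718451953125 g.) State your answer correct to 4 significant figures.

-0.08508 lb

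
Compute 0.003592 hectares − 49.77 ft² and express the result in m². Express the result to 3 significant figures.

0.003592 ha = 35.9200 m² and 49.77 ft² = 4.62378 m².
35.9200 − 4.62378 ≈ 31.3 m².

31.3 m²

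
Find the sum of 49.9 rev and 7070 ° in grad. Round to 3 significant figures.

27800 grad

49.9 rev = 19960.0 grad and 7070 ° = 7855.56 grad.
19960.0 + 7855.56 ≈ 27800 grad.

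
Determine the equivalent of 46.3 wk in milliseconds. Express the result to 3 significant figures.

1 week = 6.04800 × 10^8 ms.
Thus 46.3 × 6.04800 × 10^8 ≈ 2.80 × 10^10 ms.

2.80 × 10^10 milliseconds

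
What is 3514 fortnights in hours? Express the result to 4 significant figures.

1.181 × 10^6 h

1 fortnight = 336.000 hours.
Then 3514 × 336.000 ≈ 1.181 × 10^6 h.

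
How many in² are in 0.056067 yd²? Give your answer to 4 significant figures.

72.66 square inches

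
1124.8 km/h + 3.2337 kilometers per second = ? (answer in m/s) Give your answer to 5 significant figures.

3546.1 meters per second

1124.8 km/h = 312.444 m/s and 3.2337 km/s = 3233.70 m/s.
312.444 + 3233.70 ≈ 3546.1 m/s.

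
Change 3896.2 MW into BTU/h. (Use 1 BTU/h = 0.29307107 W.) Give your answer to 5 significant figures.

1 megawatt = 3.41214e+6 BTU/h.
3896.2 × 3.41214e+6 ≈ 1.3294e+10 BTU/h.

1.3294e+10 BTU per hour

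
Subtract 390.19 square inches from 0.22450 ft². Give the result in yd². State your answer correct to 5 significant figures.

0.22450 ft² = 0.0249444 yd² and 390.19 in² = 0.301073 yd².
0.0249444 − 0.301073 ≈ -0.27613 yd².

-0.27613 yd²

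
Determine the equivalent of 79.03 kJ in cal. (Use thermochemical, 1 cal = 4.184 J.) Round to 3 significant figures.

1 kJ = 239.006 calories.
Thus 79.03 × 239.006 ≈ 18900 cal.

18900 cal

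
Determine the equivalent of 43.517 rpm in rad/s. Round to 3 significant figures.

1 revolution per minute = 0.104720 radians per second.
Thus 43.517 × 0.104720 ≈ 4.56 rad/s.

4.56 radians per second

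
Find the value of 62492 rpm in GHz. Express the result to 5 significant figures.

1 rpm = 1.66667e-11 gigahertz.
62492 × 1.66667e-11 ≈ 1.0415e-6 GHz.

1.0415e-6 gigahertz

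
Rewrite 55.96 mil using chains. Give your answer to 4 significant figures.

7.066 × 10^-5 chain

1 mil = 1.26263 × 10^-6 chain.
Thus 55.96 × 1.26263 × 10^-6 ≈ 7.066 × 10^-5 chain.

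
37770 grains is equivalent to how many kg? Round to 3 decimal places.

1 grain = 6.47989e-5 kilograms.
So 37770 × 6.47989e-5 ≈ 2.447 kg.

2.447 kilograms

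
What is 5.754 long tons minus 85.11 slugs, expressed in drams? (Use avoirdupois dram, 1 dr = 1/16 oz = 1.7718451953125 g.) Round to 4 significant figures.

5.754 long ton = 3.29957 × 10^6 dr and 85.11 slug = 701013 dr.
3.29957 × 10^6 − 701013 ≈ 2.599 × 10^6 dr.

2.599 × 10^6 dr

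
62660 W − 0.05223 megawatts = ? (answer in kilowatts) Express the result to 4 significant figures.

10.43 kW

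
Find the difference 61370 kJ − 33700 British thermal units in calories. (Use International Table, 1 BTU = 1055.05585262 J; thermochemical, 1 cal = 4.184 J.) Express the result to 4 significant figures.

6.170e+6 cal

61370 kJ = 1.46678e+7 cal and 33700 BTU = 8.49794e+6 cal.
1.46678e+7 − 8.49794e+6 ≈ 6.170e+6 cal.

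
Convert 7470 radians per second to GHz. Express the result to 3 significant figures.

1.19 × 10^-6 GHz

1 radian per second = 1.59155 × 10^-10 GHz.
7470 × 1.59155 × 10^-10 ≈ 1.19 × 10^-6 GHz.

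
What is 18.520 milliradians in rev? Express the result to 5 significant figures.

0.0029475 revolutions

1 mrad = 0.0001591549 rev.
Then 18.520 × 0.0001591549 ≈ 0.0029475 rev.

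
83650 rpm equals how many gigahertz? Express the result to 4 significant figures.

1.394 × 10^-6 GHz

1 rpm = 1.66667 × 10^-11 GHz.
Thus 83650 × 1.66667 × 10^-11 ≈ 1.394 × 10^-6 GHz.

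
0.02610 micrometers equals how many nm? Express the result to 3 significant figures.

26.1 nanometers

1 μm = 1000.00 nm.
Thus 0.02610 × 1000.00 ≈ 26.1 nm.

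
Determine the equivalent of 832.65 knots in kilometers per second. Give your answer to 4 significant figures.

0.4284 km/s

1 kn = 0.000514444 kilometers per second.
832.65 × 0.000514444 ≈ 0.4284 km/s.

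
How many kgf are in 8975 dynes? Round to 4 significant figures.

1 dyne = 1.01972 × 10^-6 kilograms-force.
Thus 8975 × 1.01972 × 10^-6 ≈ 0.009152 kgf.

0.009152 kilograms-force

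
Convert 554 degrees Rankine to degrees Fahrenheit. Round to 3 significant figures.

°R = °F + 459.67.
Applying the formula gives 94.3 °F.

94.3 °F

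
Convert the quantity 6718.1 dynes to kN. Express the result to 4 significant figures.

6.718e-5 kilonewtons

1 dyne = 1.00000e-8 kN.
So 6718.1 × 1.00000e-8 ≈ 6.718e-5 kN.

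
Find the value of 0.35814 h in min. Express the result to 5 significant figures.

21.488 minutes

1 h = 60.0000 minutes.
So 0.35814 × 60.0000 ≈ 21.488 min.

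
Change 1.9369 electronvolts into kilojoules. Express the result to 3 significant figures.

1 eV = 1.60218 × 10^-22 kilojoules.
So 1.9369 × 1.60218 × 10^-22 ≈ 3.10 × 10^-22 kJ.

3.10 × 10^-22 kJ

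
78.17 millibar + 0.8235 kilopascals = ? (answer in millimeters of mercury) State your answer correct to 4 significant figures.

78.17 mbar = 58.6323 mmHg and 0.8235 kPa = 6.17676 mmHg.
58.6323 + 6.17676 ≈ 64.81 mmHg.

64.81 millimeters of mercury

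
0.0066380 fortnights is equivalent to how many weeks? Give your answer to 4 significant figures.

0.01328 wk

1 fortnight = 2.00000 wk.
So 0.0066380 × 2.00000 ≈ 0.01328 wk.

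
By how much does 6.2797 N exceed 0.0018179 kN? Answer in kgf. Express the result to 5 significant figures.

6.2797 N = 0.640351 kgf and 0.0018179 kN = 0.185374 kgf.
0.640351 − 0.185374 ≈ 0.45498 kgf.

0.45498 kgf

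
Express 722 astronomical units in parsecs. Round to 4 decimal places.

0.0035 parsecs

1 au = 4.84814e-6 pc.
Thus 722 × 4.84814e-6 ≈ 0.0035 pc.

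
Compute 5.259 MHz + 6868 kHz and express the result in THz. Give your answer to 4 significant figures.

1.213e-5 terahertz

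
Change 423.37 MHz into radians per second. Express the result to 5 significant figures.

2.6601 × 10^9 radians per second

1 megahertz = 6.28319 × 10^6 radians per second.
Thus 423.37 × 6.28319 × 10^6 ≈ 2.6601 × 10^9 rad/s.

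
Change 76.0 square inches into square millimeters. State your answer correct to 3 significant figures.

49000 mm²

1 in² = 645.160 square millimeters.
So 76.0 × 645.160 ≈ 49000 mm².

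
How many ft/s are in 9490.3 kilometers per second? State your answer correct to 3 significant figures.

1 kilometer per second = 3280.84 feet per second.
Thus 9490.3 × 3280.84 ≈ 3.11 × 10^7 ft/s.

3.11 × 10^7 ft/s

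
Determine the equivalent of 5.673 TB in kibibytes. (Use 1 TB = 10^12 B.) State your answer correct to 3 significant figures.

1 TB = 9.765625e+8 KiB.
Then 5.673 × 9.765625e+8 ≈ 5.54e+9 KiB.

5.54e+9 kibibytes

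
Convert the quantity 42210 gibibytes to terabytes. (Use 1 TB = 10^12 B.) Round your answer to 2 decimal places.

1 GiB = 0.00107374 TB.
42210 × 0.00107374 ≈ 45.32 TB.

45.32 TB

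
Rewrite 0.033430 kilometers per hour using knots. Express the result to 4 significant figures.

1 km/h = 0.539957 kn.
Then 0.033430 × 0.539957 ≈ 0.01805 kn.

0.01805 kn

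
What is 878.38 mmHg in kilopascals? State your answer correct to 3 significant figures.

117 kPa

1 millimeter of mercury = 0.133322 kPa.
Thus 878.38 × 0.133322 ≈ 117 kPa.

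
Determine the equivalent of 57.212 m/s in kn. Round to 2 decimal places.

1 meter per second = 1.94384 kn.
Thus 57.212 × 1.94384 ≈ 111.21 kn.

111.21 knots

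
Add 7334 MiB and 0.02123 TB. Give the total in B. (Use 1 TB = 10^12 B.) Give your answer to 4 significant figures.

7334 MiB = 7.69026e+9 B and 0.02123 TB = 2.12300e+10 B.
7.69026e+9 + 2.12300e+10 ≈ 2.892e+10 B.

2.892e+10 B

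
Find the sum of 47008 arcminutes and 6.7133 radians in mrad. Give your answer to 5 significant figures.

20387 mrad

47008 arcmin = 13674.1 mrad and 6.7133 rad = 6713.30 mrad.
13674.1 + 6713.30 ≈ 20387 mrad.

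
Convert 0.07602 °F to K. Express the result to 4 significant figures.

K = (°F + 459.67) × 5/9.
Applying the formula gives 255.4 K.

255.4 K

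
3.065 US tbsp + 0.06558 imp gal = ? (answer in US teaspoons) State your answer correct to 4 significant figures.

3.065 US tbsp = 9.19500 US tsp and 0.06558 imp gal = 60.4864 US tsp.
9.19500 + 60.4864 ≈ 69.68 US tsp.

69.68 US teaspoons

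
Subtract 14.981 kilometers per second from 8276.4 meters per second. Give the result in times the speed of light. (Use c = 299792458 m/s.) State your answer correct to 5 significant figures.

-2.2364e-5 times the speed of light

8276.4 m/s = 2.76071e-5 c and 14.981 km/s = 4.99712e-5 c.
2.76071e-5 − 4.99712e-5 ≈ -2.2364e-5 c.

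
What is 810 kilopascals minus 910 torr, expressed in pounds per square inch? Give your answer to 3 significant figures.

99.9 psi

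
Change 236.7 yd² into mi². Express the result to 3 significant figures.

7.64e-5 mi²

1 square yard = 3.22831e-7 mi².
Then 236.7 × 3.22831e-7 ≈ 7.64e-5 mi².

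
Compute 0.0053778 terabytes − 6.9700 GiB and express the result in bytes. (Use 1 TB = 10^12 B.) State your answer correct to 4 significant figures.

0.0053778 TB = 5.37780e+9 B and 6.9700 GiB = 7.48398e+9 B.
5.37780e+9 − 7.48398e+9 ≈ -2.106e+9 B.

-2.106e+9 B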